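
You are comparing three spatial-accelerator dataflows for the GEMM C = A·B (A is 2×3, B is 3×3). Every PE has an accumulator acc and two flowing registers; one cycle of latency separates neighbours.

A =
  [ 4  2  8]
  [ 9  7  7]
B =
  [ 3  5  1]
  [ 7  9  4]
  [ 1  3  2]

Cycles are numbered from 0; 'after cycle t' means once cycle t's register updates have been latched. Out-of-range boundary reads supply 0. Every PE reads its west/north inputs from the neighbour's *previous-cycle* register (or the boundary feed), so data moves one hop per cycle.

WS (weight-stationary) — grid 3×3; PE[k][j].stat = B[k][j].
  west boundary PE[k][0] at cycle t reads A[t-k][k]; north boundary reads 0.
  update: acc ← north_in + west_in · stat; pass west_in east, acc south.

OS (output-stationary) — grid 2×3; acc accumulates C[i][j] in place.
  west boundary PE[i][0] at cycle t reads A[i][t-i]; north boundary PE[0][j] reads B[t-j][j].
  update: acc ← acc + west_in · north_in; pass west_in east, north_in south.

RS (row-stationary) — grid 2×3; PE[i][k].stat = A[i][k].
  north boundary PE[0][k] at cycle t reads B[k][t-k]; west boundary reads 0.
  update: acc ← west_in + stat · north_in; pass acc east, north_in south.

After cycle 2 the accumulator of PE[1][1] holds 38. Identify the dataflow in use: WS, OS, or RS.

dataflow = WS

Under WS (3×3), PE[1][1]:
  @0  [1,1]  acc 0  |  →0  ↓0
  @1  [1,1]  acc 0  |  →0  ↓0
  @2  [1,1]  acc 38  |  →2  ↓38
Under OS (2×3), PE[1][1]:
  @0  [1,1]  acc 0  |  →0  ↓0
  @1  [1,1]  acc 0  |  →0  ↓0
  @2  [1,1]  acc 45  |  →9  ↓5
Under RS (2×3), PE[1][1]:
  @0  [1,1]  acc 0  |  →0  ↓0
  @1  [1,1]  acc 0  |  →0  ↓0
  @2  [1,1]  acc 76  |  →76  ↓7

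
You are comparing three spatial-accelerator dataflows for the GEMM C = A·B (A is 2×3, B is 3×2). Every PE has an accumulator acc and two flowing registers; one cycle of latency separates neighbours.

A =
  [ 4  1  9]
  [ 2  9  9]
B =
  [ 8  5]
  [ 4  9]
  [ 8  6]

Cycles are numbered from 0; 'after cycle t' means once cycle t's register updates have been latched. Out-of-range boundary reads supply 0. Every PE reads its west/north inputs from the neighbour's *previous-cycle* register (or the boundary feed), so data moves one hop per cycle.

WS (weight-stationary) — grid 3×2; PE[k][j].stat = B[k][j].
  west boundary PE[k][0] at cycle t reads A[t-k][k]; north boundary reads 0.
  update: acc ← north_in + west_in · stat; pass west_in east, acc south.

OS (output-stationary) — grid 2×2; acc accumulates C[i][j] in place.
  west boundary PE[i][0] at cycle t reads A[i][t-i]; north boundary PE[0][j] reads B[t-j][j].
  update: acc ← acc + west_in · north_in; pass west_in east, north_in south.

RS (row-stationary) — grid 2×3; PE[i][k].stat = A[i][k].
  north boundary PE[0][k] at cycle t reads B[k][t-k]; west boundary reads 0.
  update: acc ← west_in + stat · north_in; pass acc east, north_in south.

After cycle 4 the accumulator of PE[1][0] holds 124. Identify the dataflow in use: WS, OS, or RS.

dataflow = OS

WS [3×2] PE[1][0] across cycles:
  after 0 — PE[1][0] acc=0, pass-E 0, pass-S 0
  after 1 — PE[1][0] acc=36, pass-E 1, pass-S 36
  after 2 — PE[1][0] acc=52, pass-E 9, pass-S 52
  after 3 — PE[1][0] acc=0, pass-E 0, pass-S 0
  after 4 — PE[1][0] acc=0, pass-E 0, pass-S 0
OS [2×2] PE[1][0] across cycles:
  after 0 — PE[1][0] acc=0, pass-E 0, pass-S 0
  after 1 — PE[1][0] acc=16, pass-E 2, pass-S 8
  after 2 — PE[1][0] acc=52, pass-E 9, pass-S 4
  after 3 — PE[1][0] acc=124, pass-E 9, pass-S 8
  after 4 — PE[1][0] acc=124, pass-E 0, pass-S 0
RS [2×3] PE[1][0] across cycles:
  after 0 — PE[1][0] acc=0, pass-E 0, pass-S 0
  after 1 — PE[1][0] acc=16, pass-E 16, pass-S 8
  after 2 — PE[1][0] acc=10, pass-E 10, pass-S 5
  after 3 — PE[1][0] acc=0, pass-E 0, pass-S 0
  after 4 — PE[1][0] acc=0, pass-E 0, pass-S 0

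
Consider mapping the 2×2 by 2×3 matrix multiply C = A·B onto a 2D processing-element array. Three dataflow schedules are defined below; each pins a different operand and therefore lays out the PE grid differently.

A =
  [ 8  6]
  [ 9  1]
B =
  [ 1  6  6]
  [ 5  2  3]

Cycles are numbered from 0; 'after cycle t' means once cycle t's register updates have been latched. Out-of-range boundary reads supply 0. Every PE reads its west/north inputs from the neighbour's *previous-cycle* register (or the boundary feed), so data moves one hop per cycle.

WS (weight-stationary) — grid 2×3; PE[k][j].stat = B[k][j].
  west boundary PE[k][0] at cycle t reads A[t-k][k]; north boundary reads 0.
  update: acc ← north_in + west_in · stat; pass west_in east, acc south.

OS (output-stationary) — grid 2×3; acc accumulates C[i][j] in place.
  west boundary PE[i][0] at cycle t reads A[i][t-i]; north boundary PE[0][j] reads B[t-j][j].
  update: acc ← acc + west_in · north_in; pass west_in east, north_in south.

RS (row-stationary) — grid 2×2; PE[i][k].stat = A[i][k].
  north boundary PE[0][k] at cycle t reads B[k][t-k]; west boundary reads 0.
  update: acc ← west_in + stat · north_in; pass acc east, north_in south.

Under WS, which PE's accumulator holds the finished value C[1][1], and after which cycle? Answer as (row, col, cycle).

WS: C[1][1] accumulates in PE[1][1]:
  t=0 PE[1][1]: acc=0 h=0 v=0
  t=1 PE[1][1]: acc=0 h=0 v=0
  t=2 PE[1][1]: acc=60 h=6 v=60
  t=3 PE[1][1]: acc=56 h=1 v=56

(row, col, cycle) = (1, 1, 3)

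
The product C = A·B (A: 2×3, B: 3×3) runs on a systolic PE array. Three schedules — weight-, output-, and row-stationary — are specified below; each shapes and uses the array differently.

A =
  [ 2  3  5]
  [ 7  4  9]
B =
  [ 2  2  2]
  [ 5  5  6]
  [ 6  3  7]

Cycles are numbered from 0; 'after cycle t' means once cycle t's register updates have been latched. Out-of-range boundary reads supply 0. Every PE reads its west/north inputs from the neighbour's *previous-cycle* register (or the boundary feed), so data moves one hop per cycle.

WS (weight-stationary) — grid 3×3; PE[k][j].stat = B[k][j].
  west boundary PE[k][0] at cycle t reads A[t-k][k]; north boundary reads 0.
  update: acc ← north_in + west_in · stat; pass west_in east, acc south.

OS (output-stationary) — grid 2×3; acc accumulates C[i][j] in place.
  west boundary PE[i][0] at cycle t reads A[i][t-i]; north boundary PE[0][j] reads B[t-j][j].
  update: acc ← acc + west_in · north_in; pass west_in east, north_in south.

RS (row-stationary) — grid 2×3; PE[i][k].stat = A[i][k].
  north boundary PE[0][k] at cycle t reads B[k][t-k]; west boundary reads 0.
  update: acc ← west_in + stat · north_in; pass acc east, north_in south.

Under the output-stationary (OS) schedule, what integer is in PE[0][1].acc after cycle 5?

PE[0][1].acc = 34

OS on a 2×3 grid — tracing PE[0][1] and its feeders:
  t=0 PE[0][0]: acc=4 h=2 v=2
  t=0 PE[0][1]: acc=0 h=0 v=0
  t=1 PE[0][0]: acc=19 h=3 v=5
  t=1 PE[0][1]: acc=4 h=2 v=2
  t=2 PE[0][0]: acc=49 h=5 v=6
  t=2 PE[0][1]: acc=19 h=3 v=5
  t=3 PE[0][0]: acc=49 h=0 v=0
  t=3 PE[0][1]: acc=34 h=5 v=3
  t=4 PE[0][0]: acc=49 h=0 v=0
  t=4 PE[0][1]: acc=34 h=0 v=0
  t=5 PE[0][0]: acc=49 h=0 v=0
  t=5 PE[0][1]: acc=34 h=0 v=0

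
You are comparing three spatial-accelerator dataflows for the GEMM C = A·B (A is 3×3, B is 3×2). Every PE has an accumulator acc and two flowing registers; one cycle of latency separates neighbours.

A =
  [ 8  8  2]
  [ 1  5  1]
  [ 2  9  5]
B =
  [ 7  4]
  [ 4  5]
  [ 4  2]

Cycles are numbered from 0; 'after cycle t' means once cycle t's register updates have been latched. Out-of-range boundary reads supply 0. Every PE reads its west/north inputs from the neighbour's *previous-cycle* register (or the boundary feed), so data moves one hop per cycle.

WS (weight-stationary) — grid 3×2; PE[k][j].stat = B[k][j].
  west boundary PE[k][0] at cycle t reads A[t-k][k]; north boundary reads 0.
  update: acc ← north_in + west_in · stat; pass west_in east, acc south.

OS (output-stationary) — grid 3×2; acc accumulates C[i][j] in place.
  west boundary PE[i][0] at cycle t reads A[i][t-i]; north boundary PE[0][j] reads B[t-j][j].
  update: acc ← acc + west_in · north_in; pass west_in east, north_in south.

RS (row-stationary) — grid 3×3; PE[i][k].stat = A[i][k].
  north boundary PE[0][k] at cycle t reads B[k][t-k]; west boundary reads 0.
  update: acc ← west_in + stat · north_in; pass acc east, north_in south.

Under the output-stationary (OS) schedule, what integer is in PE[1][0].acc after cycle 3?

OS (3×2). Following PE[1][0] plus its west/north inputs:
  [0] (0,0) acc=56 (h:8 v:7)
  [0] (1,0) acc=0 (h:0 v:0)
  [1] (0,0) acc=88 (h:8 v:4)
  [1] (1,0) acc=7 (h:1 v:7)
  [2] (0,0) acc=96 (h:2 v:4)
  [2] (1,0) acc=27 (h:5 v:4)
  [3] (0,0) acc=96 (h:0 v:0)
  [3] (1,0) acc=31 (h:1 v:4)

PE[1][0].acc = 31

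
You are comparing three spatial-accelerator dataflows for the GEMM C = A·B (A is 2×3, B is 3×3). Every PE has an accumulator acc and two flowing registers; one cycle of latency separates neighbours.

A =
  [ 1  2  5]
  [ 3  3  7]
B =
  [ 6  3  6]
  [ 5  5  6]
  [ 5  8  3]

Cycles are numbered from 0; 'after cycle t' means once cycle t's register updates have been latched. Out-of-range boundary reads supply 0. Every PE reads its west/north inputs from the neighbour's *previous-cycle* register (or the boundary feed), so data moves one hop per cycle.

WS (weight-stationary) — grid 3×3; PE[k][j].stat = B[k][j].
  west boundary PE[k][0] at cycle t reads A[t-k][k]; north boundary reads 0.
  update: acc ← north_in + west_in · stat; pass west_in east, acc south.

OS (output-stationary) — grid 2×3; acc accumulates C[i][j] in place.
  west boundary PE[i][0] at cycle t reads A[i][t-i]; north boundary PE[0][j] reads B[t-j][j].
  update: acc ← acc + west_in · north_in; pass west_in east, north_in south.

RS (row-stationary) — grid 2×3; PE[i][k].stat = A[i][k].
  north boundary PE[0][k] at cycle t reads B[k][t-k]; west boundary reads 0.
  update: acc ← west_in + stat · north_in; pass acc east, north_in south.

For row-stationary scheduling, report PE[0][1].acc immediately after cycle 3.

Tracing RS — 2×3 array, target PE[0][1]:
  @0  [0,0]  acc 6  |  →6  ↓6
  @0  [0,1]  acc 0  |  →0  ↓0
  @1  [0,0]  acc 3  |  →3  ↓3
  @1  [0,1]  acc 16  |  →16  ↓5
  @2  [0,0]  acc 6  |  →6  ↓6
  @2  [0,1]  acc 13  |  →13  ↓5
  @3  [0,0]  acc 0  |  →0  ↓0
  @3  [0,1]  acc 18  |  →18  ↓6

PE[0][1].acc = 18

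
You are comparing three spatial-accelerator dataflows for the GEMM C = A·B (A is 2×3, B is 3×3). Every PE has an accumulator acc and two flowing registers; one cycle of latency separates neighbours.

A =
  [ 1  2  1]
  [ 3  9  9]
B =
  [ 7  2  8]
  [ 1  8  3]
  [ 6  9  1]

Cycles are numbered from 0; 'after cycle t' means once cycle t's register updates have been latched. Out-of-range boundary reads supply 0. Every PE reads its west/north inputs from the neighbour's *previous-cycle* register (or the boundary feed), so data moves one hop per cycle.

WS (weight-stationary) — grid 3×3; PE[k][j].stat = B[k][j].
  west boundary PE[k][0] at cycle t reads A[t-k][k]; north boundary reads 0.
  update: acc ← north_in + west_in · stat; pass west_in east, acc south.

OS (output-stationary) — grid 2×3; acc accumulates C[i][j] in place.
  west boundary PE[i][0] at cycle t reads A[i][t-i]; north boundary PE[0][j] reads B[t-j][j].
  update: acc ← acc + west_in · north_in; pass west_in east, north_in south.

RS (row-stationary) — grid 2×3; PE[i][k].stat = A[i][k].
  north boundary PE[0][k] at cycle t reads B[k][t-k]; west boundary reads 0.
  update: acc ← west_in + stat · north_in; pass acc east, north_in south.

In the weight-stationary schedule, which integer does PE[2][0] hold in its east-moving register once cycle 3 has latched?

register = 9

WS (3×3). Following PE[2][0] plus its west/north inputs:
  c0 r1c0: 0 / 0 / 0
  c0 r2c0: 0 / 0 / 0
  c1 r1c0: 9 / 2 / 9
  c1 r2c0: 0 / 0 / 0
  c2 r1c0: 30 / 9 / 30
  c2 r2c0: 15 / 1 / 15
  c3 r1c0: 0 / 0 / 0
  c3 r2c0: 84 / 9 / 84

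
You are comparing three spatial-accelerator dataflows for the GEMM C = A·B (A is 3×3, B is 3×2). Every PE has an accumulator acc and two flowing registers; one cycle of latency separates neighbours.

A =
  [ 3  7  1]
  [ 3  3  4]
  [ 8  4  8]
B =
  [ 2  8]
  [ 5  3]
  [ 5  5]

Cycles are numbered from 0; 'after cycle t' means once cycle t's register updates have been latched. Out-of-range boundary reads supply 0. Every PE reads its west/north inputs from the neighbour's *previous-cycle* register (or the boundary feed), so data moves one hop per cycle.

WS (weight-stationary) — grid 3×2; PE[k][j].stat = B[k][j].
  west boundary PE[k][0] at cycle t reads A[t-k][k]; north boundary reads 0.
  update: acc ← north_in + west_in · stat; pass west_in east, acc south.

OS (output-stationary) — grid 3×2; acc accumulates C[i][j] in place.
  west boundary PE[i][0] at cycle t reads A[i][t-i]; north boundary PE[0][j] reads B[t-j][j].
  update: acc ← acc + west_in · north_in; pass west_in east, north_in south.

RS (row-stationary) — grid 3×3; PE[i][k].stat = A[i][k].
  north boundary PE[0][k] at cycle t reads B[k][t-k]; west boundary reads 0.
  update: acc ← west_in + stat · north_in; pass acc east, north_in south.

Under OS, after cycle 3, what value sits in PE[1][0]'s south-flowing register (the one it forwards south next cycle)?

OS on a 3×2 grid — tracing PE[1][0] and its feeders:
  after 0 — PE[0][0] acc=6, pass-E 3, pass-S 2
  after 0 — PE[1][0] acc=0, pass-E 0, pass-S 0
  after 1 — PE[0][0] acc=41, pass-E 7, pass-S 5
  after 1 — PE[1][0] acc=6, pass-E 3, pass-S 2
  after 2 — PE[0][0] acc=46, pass-E 1, pass-S 5
  after 2 — PE[1][0] acc=21, pass-E 3, pass-S 5
  after 3 — PE[0][0] acc=46, pass-E 0, pass-S 0
  after 3 — PE[1][0] acc=41, pass-E 4, pass-S 5

register = 5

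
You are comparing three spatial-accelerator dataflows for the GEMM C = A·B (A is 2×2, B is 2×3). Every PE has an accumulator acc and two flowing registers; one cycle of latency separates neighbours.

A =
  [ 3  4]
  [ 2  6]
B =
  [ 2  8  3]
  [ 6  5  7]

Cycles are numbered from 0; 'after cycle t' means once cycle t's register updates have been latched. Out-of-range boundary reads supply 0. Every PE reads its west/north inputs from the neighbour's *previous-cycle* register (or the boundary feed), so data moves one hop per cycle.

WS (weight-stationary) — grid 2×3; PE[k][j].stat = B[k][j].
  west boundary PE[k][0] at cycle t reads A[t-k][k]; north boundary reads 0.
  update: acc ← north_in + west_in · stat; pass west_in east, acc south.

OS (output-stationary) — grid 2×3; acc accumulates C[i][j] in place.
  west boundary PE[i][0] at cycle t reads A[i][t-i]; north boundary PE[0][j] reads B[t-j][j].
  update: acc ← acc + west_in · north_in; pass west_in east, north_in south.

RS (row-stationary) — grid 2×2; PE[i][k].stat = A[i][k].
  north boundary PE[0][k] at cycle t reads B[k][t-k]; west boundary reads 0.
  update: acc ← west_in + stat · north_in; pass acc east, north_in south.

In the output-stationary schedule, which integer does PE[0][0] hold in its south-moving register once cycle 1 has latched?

OS (2×3). Following PE[0][0] plus its west/north inputs:
  cycle 0: PE[0][0] → acc 6, east 3, south 2
  cycle 1: PE[0][0] → acc 30, east 4, south 6

register = 6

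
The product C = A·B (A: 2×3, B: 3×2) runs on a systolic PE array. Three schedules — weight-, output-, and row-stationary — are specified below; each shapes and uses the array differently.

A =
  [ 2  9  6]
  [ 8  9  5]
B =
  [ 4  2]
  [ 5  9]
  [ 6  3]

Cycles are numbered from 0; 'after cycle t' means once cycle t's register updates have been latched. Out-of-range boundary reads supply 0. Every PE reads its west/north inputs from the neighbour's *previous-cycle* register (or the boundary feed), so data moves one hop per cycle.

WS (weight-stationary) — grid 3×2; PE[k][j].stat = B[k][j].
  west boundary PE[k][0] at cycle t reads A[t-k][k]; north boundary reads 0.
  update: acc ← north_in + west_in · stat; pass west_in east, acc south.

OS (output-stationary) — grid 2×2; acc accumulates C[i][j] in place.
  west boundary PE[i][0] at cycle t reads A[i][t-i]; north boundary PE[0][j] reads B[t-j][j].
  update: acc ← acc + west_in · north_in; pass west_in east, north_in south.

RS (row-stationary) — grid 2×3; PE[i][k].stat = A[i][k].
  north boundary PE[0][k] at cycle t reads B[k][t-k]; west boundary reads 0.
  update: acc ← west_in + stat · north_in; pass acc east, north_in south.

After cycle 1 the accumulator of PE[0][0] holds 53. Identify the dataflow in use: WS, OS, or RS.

dataflow = OS

— WS: 3×2; PE[0][0] trace:
  t=0 PE[0][0]: acc=8 h=2 v=8
  t=1 PE[0][0]: acc=32 h=8 v=32
— OS: 2×2; PE[0][0] trace:
  t=0 PE[0][0]: acc=8 h=2 v=4
  t=1 PE[0][0]: acc=53 h=9 v=5
— RS: 2×3; PE[0][0] trace:
  t=0 PE[0][0]: acc=8 h=8 v=4
  t=1 PE[0][0]: acc=4 h=4 v=2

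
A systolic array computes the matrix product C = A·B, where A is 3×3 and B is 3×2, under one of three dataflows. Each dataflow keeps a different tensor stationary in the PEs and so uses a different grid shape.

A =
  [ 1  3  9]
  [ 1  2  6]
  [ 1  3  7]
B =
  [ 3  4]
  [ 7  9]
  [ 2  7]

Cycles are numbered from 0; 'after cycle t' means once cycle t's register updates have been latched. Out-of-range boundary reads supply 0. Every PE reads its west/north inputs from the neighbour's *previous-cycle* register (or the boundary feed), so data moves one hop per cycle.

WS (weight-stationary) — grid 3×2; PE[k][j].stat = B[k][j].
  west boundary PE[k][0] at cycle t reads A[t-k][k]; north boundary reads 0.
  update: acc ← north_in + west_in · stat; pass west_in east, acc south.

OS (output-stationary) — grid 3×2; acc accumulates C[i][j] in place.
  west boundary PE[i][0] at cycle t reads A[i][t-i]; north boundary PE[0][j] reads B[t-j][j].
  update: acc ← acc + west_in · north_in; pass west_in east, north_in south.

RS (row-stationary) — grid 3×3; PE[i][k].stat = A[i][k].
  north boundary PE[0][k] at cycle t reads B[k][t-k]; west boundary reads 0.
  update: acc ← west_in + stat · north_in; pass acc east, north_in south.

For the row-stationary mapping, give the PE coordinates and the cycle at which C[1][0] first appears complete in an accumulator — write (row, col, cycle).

(row, col, cycle) = (1, 2, 3)

RS: C[1][0] accumulates in PE[1][2]:
  c0 r1c2: 0 / 0 / 0
  c1 r1c2: 0 / 0 / 0
  c2 r1c2: 0 / 0 / 0
  c3 r1c2: 29 / 29 / 2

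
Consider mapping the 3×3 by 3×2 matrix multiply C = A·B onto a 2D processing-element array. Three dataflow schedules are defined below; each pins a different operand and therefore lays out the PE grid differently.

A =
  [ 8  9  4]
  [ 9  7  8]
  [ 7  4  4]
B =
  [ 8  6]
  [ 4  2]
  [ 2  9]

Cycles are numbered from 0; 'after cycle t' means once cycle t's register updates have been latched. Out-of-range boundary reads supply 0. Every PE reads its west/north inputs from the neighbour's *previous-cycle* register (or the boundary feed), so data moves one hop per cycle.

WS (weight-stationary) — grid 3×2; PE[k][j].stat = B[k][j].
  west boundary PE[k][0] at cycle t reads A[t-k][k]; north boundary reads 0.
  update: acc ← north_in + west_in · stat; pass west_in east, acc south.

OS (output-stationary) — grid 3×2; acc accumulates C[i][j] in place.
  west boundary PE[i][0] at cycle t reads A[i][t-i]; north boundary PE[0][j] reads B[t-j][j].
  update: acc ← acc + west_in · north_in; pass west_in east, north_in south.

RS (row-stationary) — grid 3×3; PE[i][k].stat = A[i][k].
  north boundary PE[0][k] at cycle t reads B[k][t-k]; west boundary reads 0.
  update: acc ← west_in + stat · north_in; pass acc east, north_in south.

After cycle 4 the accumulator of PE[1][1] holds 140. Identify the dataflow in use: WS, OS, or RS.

Under WS (3×2), PE[1][1]:
  [0] (1,1) acc=0 (h:0 v:0)
  [1] (1,1) acc=0 (h:0 v:0)
  [2] (1,1) acc=66 (h:9 v:66)
  [3] (1,1) acc=68 (h:7 v:68)
  [4] (1,1) acc=50 (h:4 v:50)
Under OS (3×2), PE[1][1]:
  [0] (1,1) acc=0 (h:0 v:0)
  [1] (1,1) acc=0 (h:0 v:0)
  [2] (1,1) acc=54 (h:9 v:6)
  [3] (1,1) acc=68 (h:7 v:2)
  [4] (1,1) acc=140 (h:8 v:9)
Under RS (3×3), PE[1][1]:
  [0] (1,1) acc=0 (h:0 v:0)
  [1] (1,1) acc=0 (h:0 v:0)
  [2] (1,1) acc=100 (h:100 v:4)
  [3] (1,1) acc=68 (h:68 v:2)
  [4] (1,1) acc=0 (h:0 v:0)

dataflow = OS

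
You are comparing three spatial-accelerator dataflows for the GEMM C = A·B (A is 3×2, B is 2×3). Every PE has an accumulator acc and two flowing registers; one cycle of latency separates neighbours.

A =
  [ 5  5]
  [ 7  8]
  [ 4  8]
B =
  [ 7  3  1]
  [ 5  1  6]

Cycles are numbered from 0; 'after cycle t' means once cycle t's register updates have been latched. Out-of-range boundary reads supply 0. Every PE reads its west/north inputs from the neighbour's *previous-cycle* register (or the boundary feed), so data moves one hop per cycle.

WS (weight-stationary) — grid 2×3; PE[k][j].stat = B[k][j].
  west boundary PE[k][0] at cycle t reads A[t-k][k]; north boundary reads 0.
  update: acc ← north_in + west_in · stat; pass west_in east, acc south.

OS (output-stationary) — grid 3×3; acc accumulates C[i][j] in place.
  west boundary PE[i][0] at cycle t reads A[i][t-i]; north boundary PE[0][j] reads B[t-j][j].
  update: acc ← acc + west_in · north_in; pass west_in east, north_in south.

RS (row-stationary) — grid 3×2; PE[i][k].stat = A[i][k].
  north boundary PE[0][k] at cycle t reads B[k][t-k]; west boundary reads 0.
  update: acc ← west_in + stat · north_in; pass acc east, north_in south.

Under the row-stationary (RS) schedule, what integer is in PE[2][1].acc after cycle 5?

RS (3×2). Following PE[2][1] plus its west/north inputs:
  [0] (1,1) acc=0 (h:0 v:0)
  [0] (2,0) acc=0 (h:0 v:0)
  [0] (2,1) acc=0 (h:0 v:0)
  [1] (1,1) acc=0 (h:0 v:0)
  [1] (2,0) acc=0 (h:0 v:0)
  [1] (2,1) acc=0 (h:0 v:0)
  [2] (1,1) acc=89 (h:89 v:5)
  [2] (2,0) acc=28 (h:28 v:7)
  [2] (2,1) acc=0 (h:0 v:0)
  [3] (1,1) acc=29 (h:29 v:1)
  [3] (2,0) acc=12 (h:12 v:3)
  [3] (2,1) acc=68 (h:68 v:5)
  [4] (1,1) acc=55 (h:55 v:6)
  [4] (2,0) acc=4 (h:4 v:1)
  [4] (2,1) acc=20 (h:20 v:1)
  [5] (1,1) acc=0 (h:0 v:0)
  [5] (2,0) acc=0 (h:0 v:0)
  [5] (2,1) acc=52 (h:52 v:6)

PE[2][1].acc = 52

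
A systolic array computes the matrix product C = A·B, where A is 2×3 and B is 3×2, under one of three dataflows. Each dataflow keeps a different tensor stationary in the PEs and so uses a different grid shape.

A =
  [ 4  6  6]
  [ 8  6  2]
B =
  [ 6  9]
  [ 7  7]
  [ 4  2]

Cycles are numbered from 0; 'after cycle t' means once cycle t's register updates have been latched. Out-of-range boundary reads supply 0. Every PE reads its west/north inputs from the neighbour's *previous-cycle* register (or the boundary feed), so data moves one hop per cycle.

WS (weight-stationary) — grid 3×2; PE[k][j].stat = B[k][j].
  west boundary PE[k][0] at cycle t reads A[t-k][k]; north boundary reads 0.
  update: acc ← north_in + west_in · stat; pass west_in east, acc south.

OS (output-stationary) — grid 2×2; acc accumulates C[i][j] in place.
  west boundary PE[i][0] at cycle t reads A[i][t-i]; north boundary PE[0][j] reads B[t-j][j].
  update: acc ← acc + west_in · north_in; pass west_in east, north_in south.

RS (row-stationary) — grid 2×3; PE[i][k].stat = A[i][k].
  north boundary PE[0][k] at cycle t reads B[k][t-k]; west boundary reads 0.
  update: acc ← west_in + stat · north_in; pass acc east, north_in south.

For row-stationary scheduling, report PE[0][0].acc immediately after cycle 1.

PE[0][0].acc = 36

RS on a 2×3 grid — tracing PE[0][0] and its feeders:
  @0  [0,0]  acc 24  |  →24  ↓6
  @1  [0,0]  acc 36  |  →36  ↓9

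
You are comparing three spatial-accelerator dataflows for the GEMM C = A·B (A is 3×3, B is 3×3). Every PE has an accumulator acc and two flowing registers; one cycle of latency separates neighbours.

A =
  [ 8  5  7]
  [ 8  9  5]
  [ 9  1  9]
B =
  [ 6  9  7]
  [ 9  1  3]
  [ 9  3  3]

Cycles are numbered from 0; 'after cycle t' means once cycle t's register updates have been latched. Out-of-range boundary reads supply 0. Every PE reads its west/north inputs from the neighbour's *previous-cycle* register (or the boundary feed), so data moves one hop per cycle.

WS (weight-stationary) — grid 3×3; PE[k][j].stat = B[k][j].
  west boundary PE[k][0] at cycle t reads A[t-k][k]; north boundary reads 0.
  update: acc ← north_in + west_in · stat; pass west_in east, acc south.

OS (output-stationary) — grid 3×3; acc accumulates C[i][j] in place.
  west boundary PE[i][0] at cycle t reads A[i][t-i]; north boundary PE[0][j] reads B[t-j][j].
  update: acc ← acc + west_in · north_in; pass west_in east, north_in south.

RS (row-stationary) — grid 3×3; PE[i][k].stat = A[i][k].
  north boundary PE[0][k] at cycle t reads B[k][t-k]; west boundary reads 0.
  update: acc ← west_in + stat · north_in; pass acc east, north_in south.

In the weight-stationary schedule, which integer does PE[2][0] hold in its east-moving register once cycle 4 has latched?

register = 9

WS 3×3: PE[2][0] cycle-by-cycle (with neighbour feeds):
  @0  [1,0]  acc 0  |  →0  ↓0
  @0  [2,0]  acc 0  |  →0  ↓0
  @1  [1,0]  acc 93  |  →5  ↓93
  @1  [2,0]  acc 0  |  →0  ↓0
  @2  [1,0]  acc 129  |  →9  ↓129
  @2  [2,0]  acc 156  |  →7  ↓156
  @3  [1,0]  acc 63  |  →1  ↓63
  @3  [2,0]  acc 174  |  →5  ↓174
  @4  [1,0]  acc 0  |  →0  ↓0
  @4  [2,0]  acc 144  |  →9  ↓144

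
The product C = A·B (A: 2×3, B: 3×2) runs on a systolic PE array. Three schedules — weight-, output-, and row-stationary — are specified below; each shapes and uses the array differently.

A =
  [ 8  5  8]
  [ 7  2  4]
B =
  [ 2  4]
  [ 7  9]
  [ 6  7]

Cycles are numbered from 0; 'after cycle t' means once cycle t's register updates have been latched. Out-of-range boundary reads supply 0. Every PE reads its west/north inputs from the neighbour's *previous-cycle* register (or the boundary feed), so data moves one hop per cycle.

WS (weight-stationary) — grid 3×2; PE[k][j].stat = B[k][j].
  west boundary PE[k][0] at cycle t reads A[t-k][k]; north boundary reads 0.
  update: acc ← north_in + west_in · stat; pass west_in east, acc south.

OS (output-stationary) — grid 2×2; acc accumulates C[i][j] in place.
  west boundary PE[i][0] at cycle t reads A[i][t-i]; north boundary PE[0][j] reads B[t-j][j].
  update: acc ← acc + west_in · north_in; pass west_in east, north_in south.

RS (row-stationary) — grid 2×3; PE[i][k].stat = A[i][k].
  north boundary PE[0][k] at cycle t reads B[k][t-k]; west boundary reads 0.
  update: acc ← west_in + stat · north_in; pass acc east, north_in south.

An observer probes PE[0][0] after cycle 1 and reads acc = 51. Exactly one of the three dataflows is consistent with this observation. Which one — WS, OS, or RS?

— WS: 3×2; PE[0][0] trace:
  c0 r0c0: 16 / 8 / 16
  c1 r0c0: 14 / 7 / 14
— OS: 2×2; PE[0][0] trace:
  c0 r0c0: 16 / 8 / 2
  c1 r0c0: 51 / 5 / 7
— RS: 2×3; PE[0][0] trace:
  c0 r0c0: 16 / 16 / 2
  c1 r0c0: 32 / 32 / 4

dataflow = OS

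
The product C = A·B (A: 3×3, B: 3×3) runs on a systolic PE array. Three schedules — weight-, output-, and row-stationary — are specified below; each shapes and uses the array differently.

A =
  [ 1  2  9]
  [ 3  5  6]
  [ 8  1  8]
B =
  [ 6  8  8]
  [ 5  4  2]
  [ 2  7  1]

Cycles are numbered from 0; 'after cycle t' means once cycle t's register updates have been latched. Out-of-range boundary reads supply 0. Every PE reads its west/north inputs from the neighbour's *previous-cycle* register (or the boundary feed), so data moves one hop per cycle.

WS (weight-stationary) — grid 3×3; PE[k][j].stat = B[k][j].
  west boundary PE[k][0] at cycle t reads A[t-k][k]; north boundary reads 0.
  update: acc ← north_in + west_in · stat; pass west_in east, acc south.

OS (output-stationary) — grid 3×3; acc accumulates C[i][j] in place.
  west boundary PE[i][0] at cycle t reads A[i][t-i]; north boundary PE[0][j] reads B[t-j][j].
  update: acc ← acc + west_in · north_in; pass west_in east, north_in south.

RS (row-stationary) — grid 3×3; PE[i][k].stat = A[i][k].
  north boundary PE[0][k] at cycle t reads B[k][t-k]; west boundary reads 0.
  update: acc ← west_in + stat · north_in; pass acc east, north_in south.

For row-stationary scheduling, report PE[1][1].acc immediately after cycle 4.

RS 3×3: PE[1][1] cycle-by-cycle (with neighbour feeds):
  cycle 0: PE[0][1] → acc 0, east 0, south 0
  cycle 0: PE[1][0] → acc 0, east 0, south 0
  cycle 0: PE[1][1] → acc 0, east 0, south 0
  cycle 1: PE[0][1] → acc 16, east 16, south 5
  cycle 1: PE[1][0] → acc 18, east 18, south 6
  cycle 1: PE[1][1] → acc 0, east 0, south 0
  cycle 2: PE[0][1] → acc 16, east 16, south 4
  cycle 2: PE[1][0] → acc 24, east 24, south 8
  cycle 2: PE[1][1] → acc 43, east 43, south 5
  cycle 3: PE[0][1] → acc 12, east 12, south 2
  cycle 3: PE[1][0] → acc 24, east 24, south 8
  cycle 3: PE[1][1] → acc 44, east 44, south 4
  cycle 4: PE[0][1] → acc 0, east 0, south 0
  cycle 4: PE[1][0] → acc 0, east 0, south 0
  cycle 4: PE[1][1] → acc 34, east 34, south 2

PE[1][1].acc = 34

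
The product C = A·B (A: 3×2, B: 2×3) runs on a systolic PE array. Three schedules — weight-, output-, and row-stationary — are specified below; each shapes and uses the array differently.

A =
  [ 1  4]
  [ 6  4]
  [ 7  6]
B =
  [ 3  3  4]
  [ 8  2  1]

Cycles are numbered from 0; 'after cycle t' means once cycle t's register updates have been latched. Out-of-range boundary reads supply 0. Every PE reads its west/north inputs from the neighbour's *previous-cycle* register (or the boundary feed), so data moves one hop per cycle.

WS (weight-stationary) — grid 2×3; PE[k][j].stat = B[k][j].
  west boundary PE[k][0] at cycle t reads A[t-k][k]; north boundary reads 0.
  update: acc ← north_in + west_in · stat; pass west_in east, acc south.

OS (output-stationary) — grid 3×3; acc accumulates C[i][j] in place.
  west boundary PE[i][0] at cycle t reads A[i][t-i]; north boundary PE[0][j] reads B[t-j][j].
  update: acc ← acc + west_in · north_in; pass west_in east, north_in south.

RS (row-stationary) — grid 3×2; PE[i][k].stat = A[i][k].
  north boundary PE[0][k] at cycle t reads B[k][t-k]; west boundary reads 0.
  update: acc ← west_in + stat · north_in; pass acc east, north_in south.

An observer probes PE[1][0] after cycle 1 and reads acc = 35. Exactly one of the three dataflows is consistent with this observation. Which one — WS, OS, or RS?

Under WS (2×3), PE[1][0]:
  cycle 0: PE[1][0] → acc 0, east 0, south 0
  cycle 1: PE[1][0] → acc 35, east 4, south 35
Under OS (3×3), PE[1][0]:
  cycle 0: PE[1][0] → acc 0, east 0, south 0
  cycle 1: PE[1][0] → acc 18, east 6, south 3
Under RS (3×2), PE[1][0]:
  cycle 0: PE[1][0] → acc 0, east 0, south 0
  cycle 1: PE[1][0] → acc 18, east 18, south 3

dataflow = WS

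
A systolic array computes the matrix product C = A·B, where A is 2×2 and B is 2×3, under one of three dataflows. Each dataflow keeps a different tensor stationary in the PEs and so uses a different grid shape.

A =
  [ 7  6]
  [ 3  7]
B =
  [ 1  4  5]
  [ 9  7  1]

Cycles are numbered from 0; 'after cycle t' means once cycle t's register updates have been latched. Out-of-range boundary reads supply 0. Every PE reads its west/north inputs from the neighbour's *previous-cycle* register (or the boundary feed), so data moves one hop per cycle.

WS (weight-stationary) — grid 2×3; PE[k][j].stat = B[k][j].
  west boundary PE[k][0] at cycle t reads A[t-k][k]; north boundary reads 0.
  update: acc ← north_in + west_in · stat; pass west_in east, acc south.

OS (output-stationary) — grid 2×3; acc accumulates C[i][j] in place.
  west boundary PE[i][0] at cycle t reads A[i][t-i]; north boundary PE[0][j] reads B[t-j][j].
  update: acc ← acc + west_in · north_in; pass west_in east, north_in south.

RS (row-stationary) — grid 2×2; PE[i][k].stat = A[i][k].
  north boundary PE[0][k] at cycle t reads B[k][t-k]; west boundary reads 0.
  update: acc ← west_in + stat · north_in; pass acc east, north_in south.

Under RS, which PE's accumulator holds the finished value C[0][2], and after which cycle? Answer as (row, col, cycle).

RS: C[0][2] accumulates in PE[0][1]:
  0: (0,1).acc=0  regs=<0,0>
  1: (0,1).acc=61  regs=<61,9>
  2: (0,1).acc=70  regs=<70,7>
  3: (0,1).acc=41  regs=<41,1>

(row, col, cycle) = (0, 1, 3)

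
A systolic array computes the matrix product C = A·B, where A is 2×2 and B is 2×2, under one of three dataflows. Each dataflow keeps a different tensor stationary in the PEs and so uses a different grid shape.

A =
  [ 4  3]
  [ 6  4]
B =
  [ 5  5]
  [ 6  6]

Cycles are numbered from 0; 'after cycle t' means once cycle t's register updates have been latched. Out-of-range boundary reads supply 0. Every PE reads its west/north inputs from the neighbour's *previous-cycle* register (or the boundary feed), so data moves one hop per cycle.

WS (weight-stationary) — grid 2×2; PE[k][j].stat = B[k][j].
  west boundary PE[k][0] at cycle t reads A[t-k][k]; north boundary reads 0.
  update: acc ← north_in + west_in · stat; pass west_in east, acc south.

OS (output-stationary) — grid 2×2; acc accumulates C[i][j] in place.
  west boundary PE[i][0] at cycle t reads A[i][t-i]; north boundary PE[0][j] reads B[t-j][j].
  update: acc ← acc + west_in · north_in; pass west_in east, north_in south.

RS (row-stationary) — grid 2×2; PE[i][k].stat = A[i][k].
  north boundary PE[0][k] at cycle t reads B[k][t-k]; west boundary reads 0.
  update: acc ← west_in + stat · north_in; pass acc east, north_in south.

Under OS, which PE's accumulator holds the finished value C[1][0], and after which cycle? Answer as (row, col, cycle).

OS — PE[1][0] is where C[1][0] collects:
  0: (1,0).acc=0  regs=<0,0>
  1: (1,0).acc=30  regs=<6,5>
  2: (1,0).acc=54  regs=<4,6>

(row, col, cycle) = (1, 0, 2)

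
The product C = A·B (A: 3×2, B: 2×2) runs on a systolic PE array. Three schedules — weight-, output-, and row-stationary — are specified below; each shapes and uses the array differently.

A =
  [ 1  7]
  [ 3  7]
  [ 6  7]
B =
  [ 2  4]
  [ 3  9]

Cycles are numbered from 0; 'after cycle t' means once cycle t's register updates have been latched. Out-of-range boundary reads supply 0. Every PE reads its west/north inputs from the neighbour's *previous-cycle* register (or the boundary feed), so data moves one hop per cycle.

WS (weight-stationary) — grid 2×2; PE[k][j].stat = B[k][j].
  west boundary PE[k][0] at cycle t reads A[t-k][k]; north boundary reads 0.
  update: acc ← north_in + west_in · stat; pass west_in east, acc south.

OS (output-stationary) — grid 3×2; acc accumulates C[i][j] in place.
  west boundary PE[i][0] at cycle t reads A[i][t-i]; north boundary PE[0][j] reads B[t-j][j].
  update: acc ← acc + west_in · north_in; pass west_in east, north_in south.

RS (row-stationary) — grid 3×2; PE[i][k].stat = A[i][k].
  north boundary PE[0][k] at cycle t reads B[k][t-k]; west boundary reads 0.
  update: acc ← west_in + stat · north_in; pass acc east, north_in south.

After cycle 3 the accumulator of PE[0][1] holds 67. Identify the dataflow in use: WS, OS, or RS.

dataflow = OS

Under WS (2×2), PE[0][1]:
  [0] (0,1) acc=0 (h:0 v:0)
  [1] (0,1) acc=4 (h:1 v:4)
  [2] (0,1) acc=12 (h:3 v:12)
  [3] (0,1) acc=24 (h:6 v:24)
Under OS (3×2), PE[0][1]:
  [0] (0,1) acc=0 (h:0 v:0)
  [1] (0,1) acc=4 (h:1 v:4)
  [2] (0,1) acc=67 (h:7 v:9)
  [3] (0,1) acc=67 (h:0 v:0)
Under RS (3×2), PE[0][1]:
  [0] (0,1) acc=0 (h:0 v:0)
  [1] (0,1) acc=23 (h:23 v:3)
  [2] (0,1) acc=67 (h:67 v:9)
  [3] (0,1) acc=0 (h:0 v:0)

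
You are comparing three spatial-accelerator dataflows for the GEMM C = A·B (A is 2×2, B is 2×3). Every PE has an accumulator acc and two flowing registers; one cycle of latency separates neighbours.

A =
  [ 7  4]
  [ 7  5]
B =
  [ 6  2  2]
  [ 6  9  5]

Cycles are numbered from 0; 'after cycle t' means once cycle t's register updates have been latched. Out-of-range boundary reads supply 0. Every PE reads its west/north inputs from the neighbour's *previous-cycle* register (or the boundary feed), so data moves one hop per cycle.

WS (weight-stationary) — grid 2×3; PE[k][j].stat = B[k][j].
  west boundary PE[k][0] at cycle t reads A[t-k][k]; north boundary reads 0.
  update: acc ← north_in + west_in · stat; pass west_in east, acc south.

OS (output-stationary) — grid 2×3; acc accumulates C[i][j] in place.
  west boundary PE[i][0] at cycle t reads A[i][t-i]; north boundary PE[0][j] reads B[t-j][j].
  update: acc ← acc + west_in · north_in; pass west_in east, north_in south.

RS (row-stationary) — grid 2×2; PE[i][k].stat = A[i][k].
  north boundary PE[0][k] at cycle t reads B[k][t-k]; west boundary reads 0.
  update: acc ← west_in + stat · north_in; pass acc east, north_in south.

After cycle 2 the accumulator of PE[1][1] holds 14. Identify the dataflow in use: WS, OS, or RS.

dataflow = OS

— WS: 2×3; PE[1][1] trace:
  step 0 · PE1,1: acc=0; fwd→0 fwd↓0
  step 1 · PE1,1: acc=0; fwd→0 fwd↓0
  step 2 · PE1,1: acc=50; fwd→4 fwd↓50
— OS: 2×3; PE[1][1] trace:
  step 0 · PE1,1: acc=0; fwd→0 fwd↓0
  step 1 · PE1,1: acc=0; fwd→0 fwd↓0
  step 2 · PE1,1: acc=14; fwd→7 fwd↓2
— RS: 2×2; PE[1][1] trace:
  step 0 · PE1,1: acc=0; fwd→0 fwd↓0
  step 1 · PE1,1: acc=0; fwd→0 fwd↓0
  step 2 · PE1,1: acc=72; fwd→72 fwd↓6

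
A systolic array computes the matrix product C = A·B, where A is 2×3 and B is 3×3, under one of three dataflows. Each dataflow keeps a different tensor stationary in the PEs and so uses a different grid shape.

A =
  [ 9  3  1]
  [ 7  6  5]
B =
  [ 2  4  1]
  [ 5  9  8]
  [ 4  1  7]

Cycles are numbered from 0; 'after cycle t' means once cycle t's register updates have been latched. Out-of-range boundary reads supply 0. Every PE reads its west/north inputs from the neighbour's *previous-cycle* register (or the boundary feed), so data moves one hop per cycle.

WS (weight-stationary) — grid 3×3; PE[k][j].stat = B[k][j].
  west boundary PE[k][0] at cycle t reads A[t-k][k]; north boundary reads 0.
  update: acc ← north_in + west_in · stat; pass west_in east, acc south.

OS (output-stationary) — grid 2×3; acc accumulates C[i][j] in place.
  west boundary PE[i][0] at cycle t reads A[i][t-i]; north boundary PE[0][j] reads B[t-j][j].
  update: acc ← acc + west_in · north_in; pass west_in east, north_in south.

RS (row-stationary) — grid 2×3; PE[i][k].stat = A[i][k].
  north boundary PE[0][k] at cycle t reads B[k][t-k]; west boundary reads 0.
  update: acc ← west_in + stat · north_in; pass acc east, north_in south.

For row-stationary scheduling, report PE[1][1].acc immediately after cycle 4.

Tracing RS — 2×3 array, target PE[1][1]:
  0: (0,1).acc=0  regs=<0,0>
  0: (1,0).acc=0  regs=<0,0>
  0: (1,1).acc=0  regs=<0,0>
  1: (0,1).acc=33  regs=<33,5>
  1: (1,0).acc=14  regs=<14,2>
  1: (1,1).acc=0  regs=<0,0>
  2: (0,1).acc=63  regs=<63,9>
  2: (1,0).acc=28  regs=<28,4>
  2: (1,1).acc=44  regs=<44,5>
  3: (0,1).acc=33  regs=<33,8>
  3: (1,0).acc=7  regs=<7,1>
  3: (1,1).acc=82  regs=<82,9>
  4: (0,1).acc=0  regs=<0,0>
  4: (1,0).acc=0  regs=<0,0>
  4: (1,1).acc=55  regs=<55,8>

PE[1][1].acc = 55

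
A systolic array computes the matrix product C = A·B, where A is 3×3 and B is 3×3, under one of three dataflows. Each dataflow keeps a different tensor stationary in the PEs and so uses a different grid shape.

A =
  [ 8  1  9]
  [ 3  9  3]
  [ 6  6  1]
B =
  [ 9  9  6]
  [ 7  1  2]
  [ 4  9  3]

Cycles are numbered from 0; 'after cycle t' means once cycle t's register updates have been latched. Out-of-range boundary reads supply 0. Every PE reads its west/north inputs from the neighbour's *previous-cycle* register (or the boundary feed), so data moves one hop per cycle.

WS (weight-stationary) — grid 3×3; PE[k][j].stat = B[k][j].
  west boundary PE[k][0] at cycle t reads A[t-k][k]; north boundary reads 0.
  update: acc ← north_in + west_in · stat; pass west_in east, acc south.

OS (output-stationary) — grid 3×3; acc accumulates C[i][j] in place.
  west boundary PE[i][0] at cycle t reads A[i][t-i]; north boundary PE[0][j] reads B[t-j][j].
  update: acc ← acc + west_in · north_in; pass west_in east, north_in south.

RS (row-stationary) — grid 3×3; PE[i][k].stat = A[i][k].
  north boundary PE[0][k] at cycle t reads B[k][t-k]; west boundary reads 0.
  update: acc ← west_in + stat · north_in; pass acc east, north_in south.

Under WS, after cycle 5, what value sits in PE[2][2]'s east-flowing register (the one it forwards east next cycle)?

register = 3

WS on a 3×3 grid — tracing PE[2][2] and its feeders:
  0: (1,2).acc=0  regs=<0,0>
  0: (2,1).acc=0  regs=<0,0>
  0: (2,2).acc=0  regs=<0,0>
  1: (1,2).acc=0  regs=<0,0>
  1: (2,1).acc=0  regs=<0,0>
  1: (2,2).acc=0  regs=<0,0>
  2: (1,2).acc=0  regs=<0,0>
  2: (2,1).acc=0  regs=<0,0>
  2: (2,2).acc=0  regs=<0,0>
  3: (1,2).acc=50  regs=<1,50>
  3: (2,1).acc=154  regs=<9,154>
  3: (2,2).acc=0  regs=<0,0>
  4: (1,2).acc=36  regs=<9,36>
  4: (2,1).acc=63  regs=<3,63>
  4: (2,2).acc=77  regs=<9,77>
  5: (1,2).acc=48  regs=<6,48>
  5: (2,1).acc=69  regs=<1,69>
  5: (2,2).acc=45  regs=<3,45>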